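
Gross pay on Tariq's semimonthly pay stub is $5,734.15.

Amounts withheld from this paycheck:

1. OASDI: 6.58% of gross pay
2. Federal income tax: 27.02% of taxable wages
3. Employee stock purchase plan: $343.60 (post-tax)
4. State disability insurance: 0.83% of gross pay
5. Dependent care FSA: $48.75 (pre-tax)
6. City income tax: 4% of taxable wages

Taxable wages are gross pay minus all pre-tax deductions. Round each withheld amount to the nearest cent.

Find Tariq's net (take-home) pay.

Dependent care FSA: $48.75
Taxable wages = $5,734.15 − $48.75 = $5,685.40
City income tax: $5,685.40 × 0.04 = $227.42
Federal income tax: $5,685.40 × 0.2702 = $1,536.20
OASDI: $5,734.15 × 0.0658 = $377.31
State disability insurance: $5,734.15 × 0.0083 = $47.59
Employee stock purchase plan: $343.60
Total deductions = $48.75 + $227.42 + $1,536.20 + $377.31 + $47.59 + $343.60 = $2,580.87
Net pay = $5,734.15 − $2,580.87 = $3,153.28

$3,153.28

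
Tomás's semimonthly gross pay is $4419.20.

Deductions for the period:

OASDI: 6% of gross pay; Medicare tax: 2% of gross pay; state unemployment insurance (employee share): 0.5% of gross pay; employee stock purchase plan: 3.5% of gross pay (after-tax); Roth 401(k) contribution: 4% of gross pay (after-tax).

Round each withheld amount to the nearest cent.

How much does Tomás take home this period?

State unemployment insurance (employee share): $4419.20 × 0.005 = $22.10
OASDI: $4419.20 × 0.06 = $265.15
Medicare tax: $4419.20 × 0.02 = $88.38
Roth 401(k) contribution: $4419.20 × 0.04 = $176.77
Employee stock purchase plan: $4419.20 × 0.035 = $154.67
Total deductions = $22.10 + $265.15 + $88.38 + $176.77 + $154.67 = $707.07
Net pay = $4419.20 − $707.07 = $3712.13

$3712.13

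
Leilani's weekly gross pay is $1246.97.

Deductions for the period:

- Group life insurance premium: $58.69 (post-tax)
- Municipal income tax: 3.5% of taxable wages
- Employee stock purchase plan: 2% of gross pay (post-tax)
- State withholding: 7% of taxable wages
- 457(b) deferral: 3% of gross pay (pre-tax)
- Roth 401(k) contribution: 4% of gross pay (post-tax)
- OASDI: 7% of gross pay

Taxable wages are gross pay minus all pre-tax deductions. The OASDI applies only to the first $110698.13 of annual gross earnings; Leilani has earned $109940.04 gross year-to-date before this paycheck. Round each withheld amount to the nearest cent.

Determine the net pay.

$895.98

457(b) deferral: $1246.97 × 0.03 = $37.41
Taxable wages = $1246.97 − $37.41 = $1209.56
State withholding: $1209.56 × 0.07 = $84.67
Municipal income tax: $1209.56 × 0.035 = $42.33
OASDI: only $110698.13 − $109940.04 = $758.09 of this check is subject → $758.09 × 0.07 = $53.07
Employee stock purchase plan: $1246.97 × 0.02 = $24.94
Roth 401(k) contribution: $1246.97 × 0.04 = $49.88
Group life insurance premium: $58.69
Total deductions = $37.41 + $84.67 + $42.33 + $53.07 + $24.94 + $49.88 + $58.69 = $350.99
Net pay = $1246.97 − $350.99 = $895.98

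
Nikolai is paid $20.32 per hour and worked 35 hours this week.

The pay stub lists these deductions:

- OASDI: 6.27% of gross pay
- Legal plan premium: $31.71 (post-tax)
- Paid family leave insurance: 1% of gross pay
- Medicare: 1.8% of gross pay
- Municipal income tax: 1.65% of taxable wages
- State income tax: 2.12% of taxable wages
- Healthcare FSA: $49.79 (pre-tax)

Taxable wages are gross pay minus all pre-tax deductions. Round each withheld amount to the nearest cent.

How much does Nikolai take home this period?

$540.27

Gross pay: 35 × $20.32 = $711.20
Healthcare FSA: $49.79
Taxable wages = $711.20 − $49.79 = $661.41
Municipal income tax: $661.41 × 0.0165 = $10.91
State income tax: $661.41 × 0.0212 = $14.02
Medicare: $711.20 × 0.018 = $12.80
OASDI: $711.20 × 0.0627 = $44.59
Paid family leave insurance: $711.20 × 0.01 = $7.11
Legal plan premium: $31.71
Total deductions = $49.79 + $10.91 + $14.02 + $12.80 + $44.59 + $7.11 + $31.71 = $170.93
Net pay = $711.20 − $170.93 = $540.27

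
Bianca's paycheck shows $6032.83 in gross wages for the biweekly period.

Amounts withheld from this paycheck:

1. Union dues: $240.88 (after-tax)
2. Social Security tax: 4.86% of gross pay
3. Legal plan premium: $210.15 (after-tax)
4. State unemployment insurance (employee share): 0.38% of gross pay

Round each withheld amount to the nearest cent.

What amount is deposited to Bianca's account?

$5265.68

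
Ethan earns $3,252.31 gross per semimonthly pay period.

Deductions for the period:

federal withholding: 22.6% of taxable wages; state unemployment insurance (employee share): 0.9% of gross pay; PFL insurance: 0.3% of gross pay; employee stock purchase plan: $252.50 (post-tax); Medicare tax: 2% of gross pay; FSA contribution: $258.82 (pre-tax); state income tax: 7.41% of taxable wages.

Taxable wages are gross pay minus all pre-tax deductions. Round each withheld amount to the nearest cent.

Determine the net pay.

$1,738.56

FSA contribution: $258.82
Taxable wages = $3,252.31 − $258.82 = $2,993.49
State income tax: $2,993.49 × 0.0741 = $221.82
Federal withholding: $2,993.49 × 0.226 = $676.53
State unemployment insurance (employee share): $3,252.31 × 0.009 = $29.27
PFL insurance: $3,252.31 × 0.003 = $9.76
Medicare tax: $3,252.31 × 0.02 = $65.05
Employee stock purchase plan: $252.50
Total deductions = $258.82 + $221.82 + $676.53 + $29.27 + $9.76 + $65.05 + $252.50 = $1,513.75
Net pay = $3,252.31 − $1,513.75 = $1,738.56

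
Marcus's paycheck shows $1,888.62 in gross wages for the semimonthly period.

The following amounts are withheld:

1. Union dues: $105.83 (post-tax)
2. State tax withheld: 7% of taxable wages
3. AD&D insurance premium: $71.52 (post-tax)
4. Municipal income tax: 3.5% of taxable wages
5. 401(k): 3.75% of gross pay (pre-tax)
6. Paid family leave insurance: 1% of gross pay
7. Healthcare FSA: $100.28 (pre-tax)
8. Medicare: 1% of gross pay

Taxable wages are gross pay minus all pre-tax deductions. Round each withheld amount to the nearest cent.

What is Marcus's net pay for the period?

$1,322.05

401(k): $1,888.62 × 0.0375 = $70.82
Healthcare FSA: $100.28
Pre-tax total = $70.82 + $100.28 = $171.10
Taxable wages = $1,888.62 − $171.10 = $1,717.52
State tax withheld: $1,717.52 × 0.07 = $120.23
Municipal income tax: $1,717.52 × 0.035 = $60.11
Paid family leave insurance: $1,888.62 × 0.01 = $18.89
Medicare: $1,888.62 × 0.01 = $18.89
Union dues: $105.83
AD&D insurance premium: $71.52
Total deductions = $70.82 + $100.28 + $120.23 + $60.11 + $18.89 + $18.89 + $105.83 + $71.52 = $566.57
Net pay = $1,888.62 − $566.57 = $1,322.05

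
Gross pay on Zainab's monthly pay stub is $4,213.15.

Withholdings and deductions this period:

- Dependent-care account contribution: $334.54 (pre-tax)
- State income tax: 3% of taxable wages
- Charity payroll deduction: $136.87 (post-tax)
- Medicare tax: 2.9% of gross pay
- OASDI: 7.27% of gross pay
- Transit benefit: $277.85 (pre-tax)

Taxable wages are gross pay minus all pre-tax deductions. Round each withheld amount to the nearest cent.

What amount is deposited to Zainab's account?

Dependent-care account contribution: $334.54
Transit benefit: $277.85
Pre-tax total = $334.54 + $277.85 = $612.39
Taxable wages = $4,213.15 − $612.39 = $3,600.76
State income tax: $3,600.76 × 0.03 = $108.02
Medicare tax: $4,213.15 × 0.029 = $122.18
OASDI: $4,213.15 × 0.0727 = $306.30
Charity payroll deduction: $136.87
Total deductions = $334.54 + $277.85 + $108.02 + $122.18 + $306.30 + $136.87 = $1,285.76
Net pay = $4,213.15 − $1,285.76 = $2,927.39

$2,927.39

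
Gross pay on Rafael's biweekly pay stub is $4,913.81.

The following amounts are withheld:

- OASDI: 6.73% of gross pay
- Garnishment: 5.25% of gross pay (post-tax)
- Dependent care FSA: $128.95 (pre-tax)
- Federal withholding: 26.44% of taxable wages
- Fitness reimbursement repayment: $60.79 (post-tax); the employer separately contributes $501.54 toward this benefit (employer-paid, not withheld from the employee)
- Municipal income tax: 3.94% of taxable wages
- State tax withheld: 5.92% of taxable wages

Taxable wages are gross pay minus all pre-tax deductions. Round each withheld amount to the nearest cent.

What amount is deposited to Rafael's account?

Dependent care FSA: $128.95
Taxable wages = $4,913.81 − $128.95 = $4,784.86
State tax withheld: $4,784.86 × 0.0592 = $283.26
Municipal income tax: $4,784.86 × 0.0394 = $188.52
Federal withholding: $4,784.86 × 0.2644 = $1,265.12
OASDI: $4,913.81 × 0.0673 = $330.70
Garnishment: $4,913.81 × 0.0525 = $257.98
Fitness reimbursement repayment: $60.79
(Employer's $501.54 toward fitness reimbursement repayment is not withheld from the employee.)
Total deductions = $128.95 + $283.26 + $188.52 + $1,265.12 + $330.70 + $257.98 + $60.79 = $2,515.32
Net pay = $4,913.81 − $2,515.32 = $2,398.49

$2,398.49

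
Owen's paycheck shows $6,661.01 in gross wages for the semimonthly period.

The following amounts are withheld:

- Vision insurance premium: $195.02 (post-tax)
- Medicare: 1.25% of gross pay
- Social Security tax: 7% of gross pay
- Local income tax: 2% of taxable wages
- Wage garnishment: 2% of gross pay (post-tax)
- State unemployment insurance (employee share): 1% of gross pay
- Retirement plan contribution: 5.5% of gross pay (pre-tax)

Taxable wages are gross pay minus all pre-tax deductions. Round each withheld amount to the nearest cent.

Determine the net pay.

Retirement plan contribution: $6,661.01 × 0.055 = $366.36
Taxable wages = $6,661.01 − $366.36 = $6,294.65
Local income tax: $6,294.65 × 0.02 = $125.89
Social Security tax: $6,661.01 × 0.07 = $466.27
Medicare: $6,661.01 × 0.0125 = $83.26
State unemployment insurance (employee share): $6,661.01 × 0.01 = $66.61
Wage garnishment: $6,661.01 × 0.02 = $133.22
Vision insurance premium: $195.02
Total deductions = $366.36 + $125.89 + $466.27 + $83.26 + $66.61 + $133.22 + $195.02 = $1,436.63
Net pay = $6,661.01 − $1,436.63 = $5,224.38

$5,224.38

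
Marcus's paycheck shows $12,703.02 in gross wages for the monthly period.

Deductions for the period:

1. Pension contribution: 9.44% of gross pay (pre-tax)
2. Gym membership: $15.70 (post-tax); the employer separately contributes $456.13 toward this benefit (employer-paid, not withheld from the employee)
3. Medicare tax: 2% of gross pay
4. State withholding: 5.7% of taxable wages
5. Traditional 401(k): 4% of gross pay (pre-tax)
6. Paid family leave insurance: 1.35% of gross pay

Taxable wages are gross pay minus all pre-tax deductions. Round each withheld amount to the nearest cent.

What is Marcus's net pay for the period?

$9,927.72

Pension contribution: $12,703.02 × 0.0944 = $1,199.17
Traditional 401(k): $12,703.02 × 0.04 = $508.12
Pre-tax total = $1,199.17 + $508.12 = $1,707.29
Taxable wages = $12,703.02 − $1,707.29 = $10,995.73
State withholding: $10,995.73 × 0.057 = $626.76
Medicare tax: $12,703.02 × 0.02 = $254.06
Paid family leave insurance: $12,703.02 × 0.0135 = $171.49
Gym membership: $15.70
(Employer's $456.13 toward gym membership is not withheld from the employee.)
Total deductions = $1,199.17 + $508.12 + $626.76 + $254.06 + $171.49 + $15.70 = $2,775.30
Net pay = $12,703.02 − $2,775.30 = $9,927.72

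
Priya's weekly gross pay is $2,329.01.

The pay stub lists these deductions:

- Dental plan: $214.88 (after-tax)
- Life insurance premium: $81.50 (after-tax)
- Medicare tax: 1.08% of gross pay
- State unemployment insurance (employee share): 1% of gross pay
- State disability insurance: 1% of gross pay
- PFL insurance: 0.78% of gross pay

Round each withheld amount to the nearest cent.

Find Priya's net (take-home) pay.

$1,942.73

State disability insurance: $2,329.01 × 0.01 = $23.29
State unemployment insurance (employee share): $2,329.01 × 0.01 = $23.29
PFL insurance: $2,329.01 × 0.0078 = $18.17
Medicare tax: $2,329.01 × 0.0108 = $25.15
Dental plan: $214.88
Life insurance premium: $81.50
Total deductions = $23.29 + $23.29 + $18.17 + $25.15 + $214.88 + $81.50 = $386.28
Net pay = $2,329.01 − $386.28 = $1,942.73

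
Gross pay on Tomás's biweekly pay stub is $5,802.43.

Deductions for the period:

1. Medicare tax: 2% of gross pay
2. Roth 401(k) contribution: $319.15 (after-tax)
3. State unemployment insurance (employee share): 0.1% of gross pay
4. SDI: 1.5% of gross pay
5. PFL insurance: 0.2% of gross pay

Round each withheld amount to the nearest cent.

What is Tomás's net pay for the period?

Medicare tax: $5,802.43 × 0.02 = $116.05
State unemployment insurance (employee share): $5,802.43 × 0.001 = $5.80
SDI: $5,802.43 × 0.015 = $87.04
PFL insurance: $5,802.43 × 0.002 = $11.60
Roth 401(k) contribution: $319.15
Total deductions = $116.05 + $5.80 + $87.04 + $11.60 + $319.15 = $539.64
Net pay = $5,802.43 − $539.64 = $5,262.79

$5,262.79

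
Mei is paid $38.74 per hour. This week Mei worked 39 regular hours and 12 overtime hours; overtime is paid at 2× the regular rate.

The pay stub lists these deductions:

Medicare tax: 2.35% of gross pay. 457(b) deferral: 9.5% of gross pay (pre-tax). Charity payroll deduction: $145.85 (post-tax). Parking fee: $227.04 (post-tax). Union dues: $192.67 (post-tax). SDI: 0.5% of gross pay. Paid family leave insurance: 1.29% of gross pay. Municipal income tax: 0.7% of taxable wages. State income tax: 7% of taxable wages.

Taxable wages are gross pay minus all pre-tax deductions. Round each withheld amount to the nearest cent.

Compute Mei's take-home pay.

$1,372.10

Regular pay: 39 × $38.74 = $1,510.86
Overtime pay: 12 × $38.74 × 2 = $929.76
Gross pay = $1,510.86 + $929.76 = $2,440.62
457(b) deferral: $2,440.62 × 0.095 = $231.86
Taxable wages = $2,440.62 − $231.86 = $2,208.76
Municipal income tax: $2,208.76 × 0.007 = $15.46
State income tax: $2,208.76 × 0.07 = $154.61
Paid family leave insurance: $2,440.62 × 0.0129 = $31.48
SDI: $2,440.62 × 0.005 = $12.20
Medicare tax: $2,440.62 × 0.0235 = $57.35
Union dues: $192.67
Parking fee: $227.04
Charity payroll deduction: $145.85
Total deductions = $231.86 + $15.46 + $154.61 + $31.48 + $12.20 + $57.35 + $192.67 + $227.04 + $145.85 = $1,068.52
Net pay = $2,440.62 − $1,068.52 = $1,372.10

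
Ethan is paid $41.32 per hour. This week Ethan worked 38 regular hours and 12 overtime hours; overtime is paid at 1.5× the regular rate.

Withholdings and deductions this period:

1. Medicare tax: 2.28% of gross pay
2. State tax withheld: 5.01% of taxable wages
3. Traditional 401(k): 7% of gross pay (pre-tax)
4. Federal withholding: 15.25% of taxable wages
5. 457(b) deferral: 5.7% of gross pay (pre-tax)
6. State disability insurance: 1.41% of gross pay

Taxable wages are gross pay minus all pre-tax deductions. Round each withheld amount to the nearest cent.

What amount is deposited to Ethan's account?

$1,525.40

Regular pay: 38 × $41.32 = $1,570.16
Overtime pay: 12 × $41.32 × 1.5 = $743.76
Gross pay = $1,570.16 + $743.76 = $2,313.92
Traditional 401(k): $2,313.92 × 0.07 = $161.97
457(b) deferral: $2,313.92 × 0.057 = $131.89
Pre-tax total = $161.97 + $131.89 = $293.86
Taxable wages = $2,313.92 − $293.86 = $2,020.06
State tax withheld: $2,020.06 × 0.0501 = $101.21
Federal withholding: $2,020.06 × 0.1525 = $308.06
Medicare tax: $2,313.92 × 0.0228 = $52.76
State disability insurance: $2,313.92 × 0.0141 = $32.63
Total deductions = $161.97 + $131.89 + $101.21 + $308.06 + $52.76 + $32.63 = $788.52
Net pay = $2,313.92 − $788.52 = $1,525.40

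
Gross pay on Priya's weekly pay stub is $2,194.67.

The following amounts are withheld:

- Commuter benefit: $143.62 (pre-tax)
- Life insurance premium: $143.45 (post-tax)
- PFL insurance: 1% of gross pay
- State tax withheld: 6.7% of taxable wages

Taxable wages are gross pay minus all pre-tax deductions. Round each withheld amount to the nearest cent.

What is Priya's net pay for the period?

$1,748.23

Commuter benefit: $143.62
Taxable wages = $2,194.67 − $143.62 = $2,051.05
State tax withheld: $2,051.05 × 0.067 = $137.42
PFL insurance: $2,194.67 × 0.01 = $21.95
Life insurance premium: $143.45
Total deductions = $143.62 + $137.42 + $21.95 + $143.45 = $446.44
Net pay = $2,194.67 − $446.44 = $1,748.23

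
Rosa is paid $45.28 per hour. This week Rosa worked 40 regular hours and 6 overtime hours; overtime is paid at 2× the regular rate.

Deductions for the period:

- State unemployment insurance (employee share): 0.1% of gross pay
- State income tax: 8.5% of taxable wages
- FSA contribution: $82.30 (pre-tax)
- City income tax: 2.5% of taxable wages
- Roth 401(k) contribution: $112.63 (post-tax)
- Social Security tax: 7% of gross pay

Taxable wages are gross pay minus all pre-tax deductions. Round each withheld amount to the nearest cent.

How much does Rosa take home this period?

$1,742.51

Regular pay: 40 × $45.28 = $1,811.20
Overtime pay: 6 × $45.28 × 2 = $543.36
Gross pay = $1,811.20 + $543.36 = $2,354.56
FSA contribution: $82.30
Taxable wages = $2,354.56 − $82.30 = $2,272.26
City income tax: $2,272.26 × 0.025 = $56.81
State income tax: $2,272.26 × 0.085 = $193.14
Social Security tax: $2,354.56 × 0.07 = $164.82
State unemployment insurance (employee share): $2,354.56 × 0.001 = $2.35
Roth 401(k) contribution: $112.63
Total deductions = $82.30 + $56.81 + $193.14 + $164.82 + $2.35 + $112.63 = $612.05
Net pay = $2,354.56 − $612.05 = $1,742.51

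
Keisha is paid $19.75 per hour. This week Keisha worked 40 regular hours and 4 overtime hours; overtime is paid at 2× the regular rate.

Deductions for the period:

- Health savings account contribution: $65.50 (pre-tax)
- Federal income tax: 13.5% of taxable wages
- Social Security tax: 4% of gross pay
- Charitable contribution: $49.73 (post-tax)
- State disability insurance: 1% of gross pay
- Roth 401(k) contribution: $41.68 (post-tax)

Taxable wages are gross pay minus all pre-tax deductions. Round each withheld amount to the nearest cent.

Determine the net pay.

$624.55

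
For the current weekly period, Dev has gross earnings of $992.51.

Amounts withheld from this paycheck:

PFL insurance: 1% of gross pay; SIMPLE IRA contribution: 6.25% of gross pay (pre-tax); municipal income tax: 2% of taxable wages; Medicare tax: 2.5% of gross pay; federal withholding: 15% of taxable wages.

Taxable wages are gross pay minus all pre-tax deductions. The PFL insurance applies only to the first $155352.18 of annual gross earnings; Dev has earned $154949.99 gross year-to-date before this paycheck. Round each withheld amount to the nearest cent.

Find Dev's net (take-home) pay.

$743.47

SIMPLE IRA contribution: $992.51 × 0.0625 = $62.03
Taxable wages = $992.51 − $62.03 = $930.48
Municipal income tax: $930.48 × 0.02 = $18.61
Federal withholding: $930.48 × 0.15 = $139.57
PFL insurance: only $155352.18 − $154949.99 = $402.19 of this check is subject → $402.19 × 0.01 = $4.02
Medicare tax: $992.51 × 0.025 = $24.81
Total deductions = $62.03 + $18.61 + $139.57 + $4.02 + $24.81 = $249.04
Net pay = $992.51 − $249.04 = $743.47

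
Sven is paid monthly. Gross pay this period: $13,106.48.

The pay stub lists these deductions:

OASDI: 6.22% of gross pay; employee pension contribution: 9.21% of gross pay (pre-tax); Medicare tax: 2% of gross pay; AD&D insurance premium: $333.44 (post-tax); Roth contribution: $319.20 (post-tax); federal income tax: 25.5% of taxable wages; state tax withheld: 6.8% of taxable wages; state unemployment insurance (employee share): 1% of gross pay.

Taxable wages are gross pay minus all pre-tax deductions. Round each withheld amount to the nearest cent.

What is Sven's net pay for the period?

Employee pension contribution: $13,106.48 × 0.0921 = $1,207.11
Taxable wages = $13,106.48 − $1,207.11 = $11,899.37
Federal income tax: $11,899.37 × 0.255 = $3,034.34
State tax withheld: $11,899.37 × 0.068 = $809.16
OASDI: $13,106.48 × 0.0622 = $815.22
State unemployment insurance (employee share): $13,106.48 × 0.01 = $131.06
Medicare tax: $13,106.48 × 0.02 = $262.13
AD&D insurance premium: $333.44
Roth contribution: $319.20
Total deductions = $1,207.11 + $3,034.34 + $809.16 + $815.22 + $131.06 + $262.13 + $333.44 + $319.20 = $6,911.66
Net pay = $13,106.48 − $6,911.66 = $6,194.82

$6,194.82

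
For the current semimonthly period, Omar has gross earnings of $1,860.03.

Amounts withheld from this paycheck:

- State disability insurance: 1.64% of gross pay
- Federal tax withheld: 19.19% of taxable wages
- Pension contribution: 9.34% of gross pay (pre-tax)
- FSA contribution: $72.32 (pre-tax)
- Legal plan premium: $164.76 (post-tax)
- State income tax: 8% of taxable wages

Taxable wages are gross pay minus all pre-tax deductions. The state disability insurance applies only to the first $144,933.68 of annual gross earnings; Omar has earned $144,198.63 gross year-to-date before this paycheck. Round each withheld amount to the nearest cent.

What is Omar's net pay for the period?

Pension contribution: $1,860.03 × 0.0934 = $173.73
FSA contribution: $72.32
Pre-tax total = $173.73 + $72.32 = $246.05
Taxable wages = $1,860.03 − $246.05 = $1,613.98
Federal tax withheld: $1,613.98 × 0.1919 = $309.72
State income tax: $1,613.98 × 0.08 = $129.12
State disability insurance: only $144,933.68 − $144,198.63 = $735.05 of this check is subject → $735.05 × 0.0164 = $12.05
Legal plan premium: $164.76
Total deductions = $173.73 + $72.32 + $309.72 + $129.12 + $12.05 + $164.76 = $861.70
Net pay = $1,860.03 − $861.70 = $998.33

$998.33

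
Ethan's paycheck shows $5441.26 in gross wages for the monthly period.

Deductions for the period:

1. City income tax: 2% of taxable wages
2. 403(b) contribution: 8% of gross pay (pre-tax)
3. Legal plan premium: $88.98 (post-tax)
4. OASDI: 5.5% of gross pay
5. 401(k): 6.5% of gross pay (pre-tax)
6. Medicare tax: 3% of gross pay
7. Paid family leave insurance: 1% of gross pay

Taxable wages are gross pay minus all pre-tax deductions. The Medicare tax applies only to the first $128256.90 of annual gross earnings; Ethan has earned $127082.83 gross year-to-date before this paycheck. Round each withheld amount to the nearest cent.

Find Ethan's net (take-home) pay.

$4081.35

401(k): $5441.26 × 0.065 = $353.68
403(b) contribution: $5441.26 × 0.08 = $435.30
Pre-tax total = $353.68 + $435.30 = $788.98
Taxable wages = $5441.26 − $788.98 = $4652.28
City income tax: $4652.28 × 0.02 = $93.05
Paid family leave insurance: $5441.26 × 0.01 = $54.41
OASDI: $5441.26 × 0.055 = $299.27
Medicare tax: only $128256.90 − $127082.83 = $1174.07 of this check is subject → $1174.07 × 0.03 = $35.22
Legal plan premium: $88.98
Total deductions = $353.68 + $435.30 + $93.05 + $54.41 + $299.27 + $35.22 + $88.98 = $1359.91
Net pay = $5441.26 − $1359.91 = $4081.35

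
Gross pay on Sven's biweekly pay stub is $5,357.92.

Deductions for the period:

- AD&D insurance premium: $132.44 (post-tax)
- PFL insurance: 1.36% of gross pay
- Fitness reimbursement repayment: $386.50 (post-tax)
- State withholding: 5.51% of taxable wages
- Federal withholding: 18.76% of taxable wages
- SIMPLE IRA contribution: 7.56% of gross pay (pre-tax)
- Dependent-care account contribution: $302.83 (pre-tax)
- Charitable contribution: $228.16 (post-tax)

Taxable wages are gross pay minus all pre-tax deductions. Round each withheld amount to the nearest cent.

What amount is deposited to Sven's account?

$2,701.49

Dependent-care account contribution: $302.83
SIMPLE IRA contribution: $5,357.92 × 0.0756 = $405.06
Pre-tax total = $302.83 + $405.06 = $707.89
Taxable wages = $5,357.92 − $707.89 = $4,650.03
State withholding: $4,650.03 × 0.0551 = $256.22
Federal withholding: $4,650.03 × 0.1876 = $872.35
PFL insurance: $5,357.92 × 0.0136 = $72.87
Charitable contribution: $228.16
AD&D insurance premium: $132.44
Fitness reimbursement repayment: $386.50
Total deductions = $302.83 + $405.06 + $256.22 + $872.35 + $72.87 + $228.16 + $132.44 + $386.50 = $2,656.43
Net pay = $5,357.92 − $2,656.43 = $2,701.49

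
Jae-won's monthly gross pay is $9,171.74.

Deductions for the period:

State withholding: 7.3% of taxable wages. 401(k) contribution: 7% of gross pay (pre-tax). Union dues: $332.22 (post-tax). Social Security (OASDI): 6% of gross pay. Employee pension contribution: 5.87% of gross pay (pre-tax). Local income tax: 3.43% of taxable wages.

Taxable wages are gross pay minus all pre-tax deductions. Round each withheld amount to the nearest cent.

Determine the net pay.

$6,251.35

Employee pension contribution: $9,171.74 × 0.0587 = $538.38
401(k) contribution: $9,171.74 × 0.07 = $642.02
Pre-tax total = $538.38 + $642.02 = $1,180.40
Taxable wages = $9,171.74 − $1,180.40 = $7,991.34
State withholding: $7,991.34 × 0.073 = $583.37
Local income tax: $7,991.34 × 0.0343 = $274.10
Social Security (OASDI): $9,171.74 × 0.06 = $550.30
Union dues: $332.22
Total deductions = $538.38 + $642.02 + $583.37 + $274.10 + $550.30 + $332.22 = $2,920.39
Net pay = $9,171.74 − $2,920.39 = $6,251.35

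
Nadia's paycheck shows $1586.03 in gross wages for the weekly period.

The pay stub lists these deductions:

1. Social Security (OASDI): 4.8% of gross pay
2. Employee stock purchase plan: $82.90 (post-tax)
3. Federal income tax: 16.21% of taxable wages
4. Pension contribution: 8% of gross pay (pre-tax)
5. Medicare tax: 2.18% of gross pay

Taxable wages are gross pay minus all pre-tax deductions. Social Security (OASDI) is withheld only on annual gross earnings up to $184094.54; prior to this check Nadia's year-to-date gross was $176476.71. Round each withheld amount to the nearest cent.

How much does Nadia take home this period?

Pension contribution: $1586.03 × 0.08 = $126.88
Taxable wages = $1586.03 − $126.88 = $1459.15
Federal income tax: $1459.15 × 0.1621 = $236.53
Social Security (OASDI): cap not yet reached, full $1586.03 is subject → $1586.03 × 0.048 = $76.13
Medicare tax: $1586.03 × 0.0218 = $34.58
Employee stock purchase plan: $82.90
Total deductions = $126.88 + $236.53 + $76.13 + $34.58 + $82.90 = $557.02
Net pay = $1586.03 − $557.02 = $1029.01

$1029.01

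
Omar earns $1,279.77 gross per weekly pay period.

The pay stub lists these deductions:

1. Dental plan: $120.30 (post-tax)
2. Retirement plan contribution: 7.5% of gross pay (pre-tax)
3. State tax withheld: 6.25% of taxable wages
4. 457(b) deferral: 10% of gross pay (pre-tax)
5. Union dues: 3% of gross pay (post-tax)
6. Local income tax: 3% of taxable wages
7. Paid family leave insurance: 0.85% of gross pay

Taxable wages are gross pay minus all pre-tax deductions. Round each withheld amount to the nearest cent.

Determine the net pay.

457(b) deferral: $1,279.77 × 0.1 = $127.98
Retirement plan contribution: $1,279.77 × 0.075 = $95.98
Pre-tax total = $127.98 + $95.98 = $223.96
Taxable wages = $1,279.77 − $223.96 = $1,055.81
Local income tax: $1,055.81 × 0.03 = $31.67
State tax withheld: $1,055.81 × 0.0625 = $65.99
Paid family leave insurance: $1,279.77 × 0.0085 = $10.88
Union dues: $1,279.77 × 0.03 = $38.39
Dental plan: $120.30
Total deductions = $127.98 + $95.98 + $31.67 + $65.99 + $10.88 + $38.39 + $120.30 = $491.19
Net pay = $1,279.77 − $491.19 = $788.58

$788.58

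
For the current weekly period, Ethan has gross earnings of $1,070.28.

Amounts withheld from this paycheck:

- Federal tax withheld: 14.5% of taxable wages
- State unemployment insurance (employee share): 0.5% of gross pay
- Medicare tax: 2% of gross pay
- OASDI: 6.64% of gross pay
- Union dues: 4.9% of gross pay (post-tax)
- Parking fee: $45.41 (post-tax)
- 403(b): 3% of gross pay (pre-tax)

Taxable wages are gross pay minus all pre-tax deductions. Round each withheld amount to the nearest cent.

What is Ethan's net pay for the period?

$691.96

403(b): $1,070.28 × 0.03 = $32.11
Taxable wages = $1,070.28 − $32.11 = $1,038.17
Federal tax withheld: $1,038.17 × 0.145 = $150.53
Medicare tax: $1,070.28 × 0.02 = $21.41
OASDI: $1,070.28 × 0.0664 = $71.07
State unemployment insurance (employee share): $1,070.28 × 0.005 = $5.35
Parking fee: $45.41
Union dues: $1,070.28 × 0.049 = $52.44
Total deductions = $32.11 + $150.53 + $21.41 + $71.07 + $5.35 + $45.41 + $52.44 = $378.32
Net pay = $1,070.28 − $378.32 = $691.96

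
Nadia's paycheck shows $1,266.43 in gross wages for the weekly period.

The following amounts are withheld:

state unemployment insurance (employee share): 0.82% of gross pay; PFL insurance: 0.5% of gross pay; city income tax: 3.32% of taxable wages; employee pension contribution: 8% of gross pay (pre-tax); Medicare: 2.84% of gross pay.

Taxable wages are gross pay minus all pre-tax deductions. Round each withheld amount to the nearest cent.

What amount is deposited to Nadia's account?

$1,073.76

Employee pension contribution: $1,266.43 × 0.08 = $101.31
Taxable wages = $1,266.43 − $101.31 = $1,165.12
City income tax: $1,165.12 × 0.0332 = $38.68
PFL insurance: $1,266.43 × 0.005 = $6.33
Medicare: $1,266.43 × 0.0284 = $35.97
State unemployment insurance (employee share): $1,266.43 × 0.0082 = $10.38
Total deductions = $101.31 + $38.68 + $6.33 + $35.97 + $10.38 = $192.67
Net pay = $1,266.43 − $192.67 = $1,073.76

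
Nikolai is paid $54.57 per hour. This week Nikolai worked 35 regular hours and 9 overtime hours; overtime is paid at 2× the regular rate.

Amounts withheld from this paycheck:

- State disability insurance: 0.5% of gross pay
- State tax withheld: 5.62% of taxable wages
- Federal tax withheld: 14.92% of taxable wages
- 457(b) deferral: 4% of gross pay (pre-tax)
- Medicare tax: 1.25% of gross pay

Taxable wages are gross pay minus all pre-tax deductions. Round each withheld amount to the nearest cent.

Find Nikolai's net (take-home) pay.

Regular pay: 35 × $54.57 = $1,909.95
Overtime pay: 9 × $54.57 × 2 = $982.26
Gross pay = $1,909.95 + $982.26 = $2,892.21
457(b) deferral: $2,892.21 × 0.04 = $115.69
Taxable wages = $2,892.21 − $115.69 = $2,776.52
State tax withheld: $2,776.52 × 0.0562 = $156.04
Federal tax withheld: $2,776.52 × 0.1492 = $414.26
State disability insurance: $2,892.21 × 0.005 = $14.46
Medicare tax: $2,892.21 × 0.0125 = $36.15
Total deductions = $115.69 + $156.04 + $414.26 + $14.46 + $36.15 = $736.60
Net pay = $2,892.21 − $736.60 = $2,155.61

$2,155.61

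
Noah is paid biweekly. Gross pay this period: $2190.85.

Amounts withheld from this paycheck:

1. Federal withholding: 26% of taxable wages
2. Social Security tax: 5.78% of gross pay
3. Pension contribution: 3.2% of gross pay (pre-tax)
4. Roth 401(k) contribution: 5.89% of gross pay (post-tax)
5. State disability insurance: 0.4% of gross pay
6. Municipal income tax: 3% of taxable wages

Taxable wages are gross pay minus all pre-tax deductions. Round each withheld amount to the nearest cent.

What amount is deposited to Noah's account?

Pension contribution: $2190.85 × 0.032 = $70.11
Taxable wages = $2190.85 − $70.11 = $2120.74
Federal withholding: $2120.74 × 0.26 = $551.39
Municipal income tax: $2120.74 × 0.03 = $63.62
State disability insurance: $2190.85 × 0.004 = $8.76
Social Security tax: $2190.85 × 0.0578 = $126.63
Roth 401(k) contribution: $2190.85 × 0.0589 = $129.04
Total deductions = $70.11 + $551.39 + $63.62 + $8.76 + $126.63 + $129.04 = $949.55
Net pay = $2190.85 − $949.55 = $1241.30

$1241.30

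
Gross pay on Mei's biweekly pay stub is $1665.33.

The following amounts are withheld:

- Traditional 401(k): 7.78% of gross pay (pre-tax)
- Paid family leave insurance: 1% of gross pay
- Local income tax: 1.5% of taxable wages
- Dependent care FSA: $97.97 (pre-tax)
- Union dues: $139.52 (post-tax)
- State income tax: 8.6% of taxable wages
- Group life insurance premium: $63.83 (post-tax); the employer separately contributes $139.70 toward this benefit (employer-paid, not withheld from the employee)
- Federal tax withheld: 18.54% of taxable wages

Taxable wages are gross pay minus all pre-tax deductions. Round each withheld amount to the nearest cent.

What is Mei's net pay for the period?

$806.01

Traditional 401(k): $1665.33 × 0.0778 = $129.56
Dependent care FSA: $97.97
Pre-tax total = $129.56 + $97.97 = $227.53
Taxable wages = $1665.33 − $227.53 = $1437.80
Federal tax withheld: $1437.80 × 0.1854 = $266.57
State income tax: $1437.80 × 0.086 = $123.65
Local income tax: $1437.80 × 0.015 = $21.57
Paid family leave insurance: $1665.33 × 0.01 = $16.65
Union dues: $139.52
Group life insurance premium: $63.83
(Employer's $139.70 toward group life insurance premium is not withheld from the employee.)
Total deductions = $129.56 + $97.97 + $266.57 + $123.65 + $21.57 + $16.65 + $139.52 + $63.83 = $859.32
Net pay = $1665.33 − $859.32 = $806.01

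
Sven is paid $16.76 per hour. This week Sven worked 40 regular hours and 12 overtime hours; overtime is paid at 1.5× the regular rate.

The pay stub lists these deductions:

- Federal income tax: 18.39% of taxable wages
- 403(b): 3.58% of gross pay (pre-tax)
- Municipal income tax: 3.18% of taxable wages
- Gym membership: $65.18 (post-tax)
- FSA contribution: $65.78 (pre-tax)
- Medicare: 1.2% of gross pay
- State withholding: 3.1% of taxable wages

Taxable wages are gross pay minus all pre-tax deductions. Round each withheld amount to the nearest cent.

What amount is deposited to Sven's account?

Regular pay: 40 × $16.76 = $670.40
Overtime pay: 12 × $16.76 × 1.5 = $301.68
Gross pay = $670.40 + $301.68 = $972.08
403(b): $972.08 × 0.0358 = $34.80
FSA contribution: $65.78
Pre-tax total = $34.80 + $65.78 = $100.58
Taxable wages = $972.08 − $100.58 = $871.50
Municipal income tax: $871.50 × 0.0318 = $27.71
State withholding: $871.50 × 0.031 = $27.02
Federal income tax: $871.50 × 0.1839 = $160.27
Medicare: $972.08 × 0.012 = $11.66
Gym membership: $65.18
Total deductions = $34.80 + $65.78 + $27.71 + $27.02 + $160.27 + $11.66 + $65.18 = $392.42
Net pay = $972.08 − $392.42 = $579.66

$579.66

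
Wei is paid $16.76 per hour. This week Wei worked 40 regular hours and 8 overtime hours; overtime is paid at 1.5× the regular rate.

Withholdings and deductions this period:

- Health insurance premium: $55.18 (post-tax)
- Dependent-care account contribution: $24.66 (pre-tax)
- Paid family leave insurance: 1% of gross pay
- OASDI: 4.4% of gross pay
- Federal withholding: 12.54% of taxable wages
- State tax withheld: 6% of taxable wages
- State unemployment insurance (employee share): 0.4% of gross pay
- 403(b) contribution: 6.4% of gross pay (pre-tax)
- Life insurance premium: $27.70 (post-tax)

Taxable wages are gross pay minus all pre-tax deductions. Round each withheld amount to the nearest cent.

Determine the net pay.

$510.98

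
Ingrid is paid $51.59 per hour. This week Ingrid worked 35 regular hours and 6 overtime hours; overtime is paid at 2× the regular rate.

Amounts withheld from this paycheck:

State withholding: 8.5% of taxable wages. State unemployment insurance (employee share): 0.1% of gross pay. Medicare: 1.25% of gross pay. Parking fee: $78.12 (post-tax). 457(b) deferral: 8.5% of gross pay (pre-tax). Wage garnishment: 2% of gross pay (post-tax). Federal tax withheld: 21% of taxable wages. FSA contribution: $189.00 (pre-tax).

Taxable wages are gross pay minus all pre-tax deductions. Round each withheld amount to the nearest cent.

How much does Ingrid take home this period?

$1271.55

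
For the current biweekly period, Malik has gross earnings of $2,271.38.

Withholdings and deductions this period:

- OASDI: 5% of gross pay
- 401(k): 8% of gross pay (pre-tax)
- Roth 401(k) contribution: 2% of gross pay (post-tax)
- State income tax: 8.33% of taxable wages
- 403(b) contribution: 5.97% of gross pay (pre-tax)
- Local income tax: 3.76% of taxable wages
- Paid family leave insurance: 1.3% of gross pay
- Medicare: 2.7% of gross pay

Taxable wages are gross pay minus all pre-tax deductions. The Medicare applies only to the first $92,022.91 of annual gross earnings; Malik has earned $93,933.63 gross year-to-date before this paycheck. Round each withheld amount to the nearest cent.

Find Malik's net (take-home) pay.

401(k): $2,271.38 × 0.08 = $181.71
403(b) contribution: $2,271.38 × 0.0597 = $135.60
Pre-tax total = $181.71 + $135.60 = $317.31
Taxable wages = $2,271.38 − $317.31 = $1,954.07
State income tax: $1,954.07 × 0.0833 = $162.77
Local income tax: $1,954.07 × 0.0376 = $73.47
OASDI: $2,271.38 × 0.05 = $113.57
Paid family leave insurance: $2,271.38 × 0.013 = $29.53
Medicare: annual cap $92,022.91 already reached (YTD $93,933.63), so $0.00
Roth 401(k) contribution: $2,271.38 × 0.02 = $45.43
Total deductions = $181.71 + $135.60 + $162.77 + $73.47 + $113.57 + $29.53 + $0.00 + $45.43 = $742.08
Net pay = $2,271.38 − $742.08 = $1,529.30

$1,529.30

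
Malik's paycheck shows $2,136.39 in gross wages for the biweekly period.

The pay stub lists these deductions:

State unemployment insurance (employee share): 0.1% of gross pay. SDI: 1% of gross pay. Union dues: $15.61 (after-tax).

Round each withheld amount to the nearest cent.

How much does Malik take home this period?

$2,097.28

SDI: $2,136.39 × 0.01 = $21.36
State unemployment insurance (employee share): $2,136.39 × 0.001 = $2.14
Union dues: $15.61
Total deductions = $21.36 + $2.14 + $15.61 = $39.11
Net pay = $2,136.39 − $39.11 = $2,097.28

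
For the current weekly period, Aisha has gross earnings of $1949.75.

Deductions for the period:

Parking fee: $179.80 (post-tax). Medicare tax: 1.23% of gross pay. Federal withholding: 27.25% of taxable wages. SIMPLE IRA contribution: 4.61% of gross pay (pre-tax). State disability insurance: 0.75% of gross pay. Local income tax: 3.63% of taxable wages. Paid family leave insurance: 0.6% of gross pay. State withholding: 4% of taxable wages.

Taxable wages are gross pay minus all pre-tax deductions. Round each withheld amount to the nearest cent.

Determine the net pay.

SIMPLE IRA contribution: $1949.75 × 0.0461 = $89.88
Taxable wages = $1949.75 − $89.88 = $1859.87
Federal withholding: $1859.87 × 0.2725 = $506.81
State withholding: $1859.87 × 0.04 = $74.39
Local income tax: $1859.87 × 0.0363 = $67.51
Paid family leave insurance: $1949.75 × 0.006 = $11.70
State disability insurance: $1949.75 × 0.0075 = $14.62
Medicare tax: $1949.75 × 0.0123 = $23.98
Parking fee: $179.80
Total deductions = $89.88 + $506.81 + $74.39 + $67.51 + $11.70 + $14.62 + $23.98 + $179.80 = $968.69
Net pay = $1949.75 − $968.69 = $981.06

$981.06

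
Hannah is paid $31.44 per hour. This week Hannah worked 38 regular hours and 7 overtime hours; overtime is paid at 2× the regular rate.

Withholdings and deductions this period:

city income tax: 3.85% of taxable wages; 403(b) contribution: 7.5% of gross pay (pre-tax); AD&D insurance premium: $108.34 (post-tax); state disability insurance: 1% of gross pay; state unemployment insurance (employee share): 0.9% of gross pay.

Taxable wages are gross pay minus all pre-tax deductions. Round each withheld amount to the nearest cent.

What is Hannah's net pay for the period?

$1,314.64

Regular pay: 38 × $31.44 = $1,194.72
Overtime pay: 7 × $31.44 × 2 = $440.16
Gross pay = $1,194.72 + $440.16 = $1,634.88
403(b) contribution: $1,634.88 × 0.075 = $122.62
Taxable wages = $1,634.88 − $122.62 = $1,512.26
City income tax: $1,512.26 × 0.0385 = $58.22
State disability insurance: $1,634.88 × 0.01 = $16.35
State unemployment insurance (employee share): $1,634.88 × 0.009 = $14.71
AD&D insurance premium: $108.34
Total deductions = $122.62 + $58.22 + $16.35 + $14.71 + $108.34 = $320.24
Net pay = $1,634.88 − $320.24 = $1,314.64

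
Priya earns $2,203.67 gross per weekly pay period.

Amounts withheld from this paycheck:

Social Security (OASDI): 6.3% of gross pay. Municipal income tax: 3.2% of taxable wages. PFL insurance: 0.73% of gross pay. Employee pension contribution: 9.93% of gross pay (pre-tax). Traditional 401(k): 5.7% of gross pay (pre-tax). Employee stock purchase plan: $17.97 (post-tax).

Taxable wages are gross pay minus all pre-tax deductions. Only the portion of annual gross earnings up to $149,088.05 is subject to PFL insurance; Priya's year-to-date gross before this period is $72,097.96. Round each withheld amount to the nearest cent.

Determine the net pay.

Traditional 401(k): $2,203.67 × 0.057 = $125.61
Employee pension contribution: $2,203.67 × 0.0993 = $218.82
Pre-tax total = $125.61 + $218.82 = $344.43
Taxable wages = $2,203.67 − $344.43 = $1,859.24
Municipal income tax: $1,859.24 × 0.032 = $59.50
Social Security (OASDI): $2,203.67 × 0.063 = $138.83
PFL insurance: cap not yet reached, full $2,203.67 is subject → $2,203.67 × 0.0073 = $16.09
Employee stock purchase plan: $17.97
Total deductions = $125.61 + $218.82 + $59.50 + $138.83 + $16.09 + $17.97 = $576.82
Net pay = $2,203.67 − $576.82 = $1,626.85

$1,626.85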